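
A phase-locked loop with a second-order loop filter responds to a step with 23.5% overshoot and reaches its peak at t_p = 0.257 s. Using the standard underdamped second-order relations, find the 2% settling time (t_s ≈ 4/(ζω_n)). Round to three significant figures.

t_s ≈ 0.710 s

From the overshoot, ζ = −ln(OS)/√(π²+ln²(OS)) = 0.419.
From t_p = π/ω_d, ω_d = π/0.257 = 12.2 rad/s, so ω_n = ω_d/√(1−ζ²) = 13.5 rad/s.
t_s ≈ 4/(ζω_n) = 4/(0.419·13.5) = 0.710 s.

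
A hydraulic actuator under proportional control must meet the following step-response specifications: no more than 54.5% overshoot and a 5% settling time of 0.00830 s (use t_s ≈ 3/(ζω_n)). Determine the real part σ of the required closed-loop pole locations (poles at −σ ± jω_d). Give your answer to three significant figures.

σ ≈ 361

The settling-time spec alone fixes σ = ζω_n = 3/t_s = 3/0.00830 = 361.
(Overshoot then fixes ζ = 0.190 and hence ω_d = σ·√(1−ζ²)/ζ = 1870 rad/s.)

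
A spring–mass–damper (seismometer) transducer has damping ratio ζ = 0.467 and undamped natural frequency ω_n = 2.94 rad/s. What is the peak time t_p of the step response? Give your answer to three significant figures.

t_p ≈ 1.21 s

The damped frequency is ω_d = ω_n√(1−ζ²) = 2.94·√(1−0.218) = 2.60 rad/s.
Peak time t_p = π/ω_d = π/2.60 = 1.21 s.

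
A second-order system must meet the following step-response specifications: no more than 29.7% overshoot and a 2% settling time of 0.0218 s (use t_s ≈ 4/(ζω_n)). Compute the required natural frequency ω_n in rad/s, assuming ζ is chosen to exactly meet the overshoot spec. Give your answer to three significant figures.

From %OS = 100·exp(−πζ/√(1−ζ²)), invert to get ζ = −ln(OS)/√(π² + ln²(OS)) with OS = 0.297.
−ln 0.297 = 1.214, so ζ = 1.214/√(π² + 1.474) = 0.360.
Then ω_n = 4/(ζ t_s) = 4/(0.360 × 0.0218) = 509 rad/s.

ω_n ≈ 509 rad/s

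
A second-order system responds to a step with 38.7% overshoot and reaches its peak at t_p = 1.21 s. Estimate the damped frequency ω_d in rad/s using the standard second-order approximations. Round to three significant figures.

ω_d ≈ 2.60 rad/s

t_p = π/ω_d, so ω_d = π/1.21 = 2.60 rad/s.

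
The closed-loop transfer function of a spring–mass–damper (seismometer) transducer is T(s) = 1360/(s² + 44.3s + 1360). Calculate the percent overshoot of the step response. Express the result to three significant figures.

%OS ≈ 9.44%

Matching coefficients with s² + 2ζω_n s + ω_n² gives ω_n² = 1360 ⇒ ω_n = 36.9 rad/s, and ζ = 44.3/(2ω_n) = 0.601.
Overshoot: exp(−π·0.601/√(1−0.601²)) = 0.0944, i.e. 9.44%.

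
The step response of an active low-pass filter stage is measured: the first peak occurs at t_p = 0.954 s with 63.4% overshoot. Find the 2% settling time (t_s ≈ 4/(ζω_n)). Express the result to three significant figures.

The overshoot fixes ζ = −ln(OS)/√(π²+ln²(OS)) = 0.144.
t_p = π/ω_d ⇒ ω_d = 3.29 rad/s; then ω_n = ω_d/√(1−ζ²) = 3.33 rad/s.
t_s ≈ 4/(ζω_n) = 4/(0.144·3.33) = 8.37 s.

t_s ≈ 8.37 s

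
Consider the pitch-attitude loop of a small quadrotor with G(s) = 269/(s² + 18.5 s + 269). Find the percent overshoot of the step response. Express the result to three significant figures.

%OS ≈ 11.7%

Matching coefficients with s² + 2ζω_n s + ω_n² gives ω_n² = 269 ⇒ ω_n = 16.4 rad/s, and ζ = 18.5/(2ω_n) = 0.564.
%OS = 100·exp(−πζ/√(1−ζ²)) = 11.7%.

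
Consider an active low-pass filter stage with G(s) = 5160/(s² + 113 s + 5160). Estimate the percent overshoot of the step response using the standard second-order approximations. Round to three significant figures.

Comparing the denominator to s² + 2ζω_n s + ω_n²: ω_n = √5160 = 71.8 rad/s, and 2ζω_n = 113 so ζ = 113/(2·71.8) = 0.787.
Overshoot: exp(−π·0.787/√(1−0.787²)) = 0.0183, i.e. 1.83%.

%OS ≈ 1.83%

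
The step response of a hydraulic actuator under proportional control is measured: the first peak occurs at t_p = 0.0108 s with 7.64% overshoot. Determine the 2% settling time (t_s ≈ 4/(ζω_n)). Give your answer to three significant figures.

From the overshoot, ζ = −ln(OS)/√(π²+ln²(OS)) = 0.633.
From t_p = π/ω_d, ω_d = π/0.0108 = 291 rad/s, so ω_n = ω_d/√(1−ζ²) = 376 rad/s.
t_s ≈ 4/(ζω_n) = 4/(0.633·376) = 0.0168 s.

t_s ≈ 0.0168 s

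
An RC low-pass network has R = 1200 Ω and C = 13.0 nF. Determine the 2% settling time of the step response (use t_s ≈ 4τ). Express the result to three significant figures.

τ = RC = 1200 × 13.0 nF = 0.0000156 s.
t_s ≈ 4τ = 0.0000624 s.

t_s ≈ 0.0000624 s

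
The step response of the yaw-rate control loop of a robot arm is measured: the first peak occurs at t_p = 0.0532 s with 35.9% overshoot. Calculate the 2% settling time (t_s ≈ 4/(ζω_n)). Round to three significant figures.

ζ from %OS: ζ = |ln 0.359|/√(π²+ln²0.359) = 0.310.
From t_p = π/ω_d, ω_d = π/0.0532 = 59.1 rad/s, so ω_n = ω_d/√(1−ζ²) = 62.1 rad/s.
t_s ≈ 4/(ζω_n) = 4/(0.310·62.1) = 0.208 s.

t_s ≈ 0.208 s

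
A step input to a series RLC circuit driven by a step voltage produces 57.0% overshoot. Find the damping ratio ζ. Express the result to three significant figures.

ζ = −ln(OS)/√(π² + (ln OS)²). With OS = 0.570, ln OS = −0.5621 and ζ = 0.5621/3.191 = 0.176.

ζ ≈ 0.176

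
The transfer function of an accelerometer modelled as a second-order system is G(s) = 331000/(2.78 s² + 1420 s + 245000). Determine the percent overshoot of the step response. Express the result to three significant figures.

%OS ≈ 0.498%

Dividing through by 2.78: denominator becomes s² + 510.8 s + 88130.
So ω_n = √88130 = 297 rad/s and ζ = 510.8/(2·297) = 0.860.
%OS = 100 e^{−πζ/√(1−ζ²)} with ζ = 0.860 gives 0.498%.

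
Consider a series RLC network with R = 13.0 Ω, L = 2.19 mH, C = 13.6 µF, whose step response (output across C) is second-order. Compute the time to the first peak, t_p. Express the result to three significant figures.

t_p ≈ 0.000631 s

For a series RLC circuit (capacitor voltage as output), ω_n = 1/√(LC) = 1/√(2.19 mH · 13.6 µF) = 5790 rad/s.
ζ = (R/2)·√(C/L) = (13.0/2)·√(13.6 µF/2.19 mH) = 0.512.
ω_d = 5790·√(1 − 0.512²) = 4980 rad/s. t_p = π/ω_d = 0.000631 s.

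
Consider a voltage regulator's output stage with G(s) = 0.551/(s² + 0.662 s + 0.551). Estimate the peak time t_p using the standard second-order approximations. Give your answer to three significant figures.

t_p ≈ 4.73 s

Matching coefficients with s² + 2ζω_n s + ω_n² gives ω_n² = 0.551 ⇒ ω_n = 0.742 rad/s, and ζ = 0.662/(2ω_n) = 0.446.
The damped frequency ω_d = ω_n√(1−ζ²) = 0.664 rad/s. Then t_p = π/ω_d = 4.73 s.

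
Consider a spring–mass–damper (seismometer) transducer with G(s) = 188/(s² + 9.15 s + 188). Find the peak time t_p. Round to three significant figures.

ω_n = √188 = 13.7 rad/s; ζ = 9.15/(2·13.7) = 0.334.
ω_d = 13.7·√(1 − 0.334²) = 12.9 rad/s. Then t_p = π/ω_d = 0.243 s.

t_p ≈ 0.243 s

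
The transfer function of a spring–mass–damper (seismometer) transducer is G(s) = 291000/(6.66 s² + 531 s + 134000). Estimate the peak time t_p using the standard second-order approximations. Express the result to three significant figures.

t_p ≈ 0.0231 s

Dividing through by 6.66: denominator becomes s² + 79.73 s + 20120.
So ω_n = √20120 = 142 rad/s and ζ = 79.73/(2·142) = 0.281.
The damped frequency ω_d = ω_n√(1−ζ²) = 136 rad/s. t_p = π/ω_d = 0.0231 s.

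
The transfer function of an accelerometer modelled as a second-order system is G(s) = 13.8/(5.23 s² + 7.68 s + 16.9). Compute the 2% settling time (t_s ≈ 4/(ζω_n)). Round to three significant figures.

Dividing through by 5.23: denominator becomes s² + 1.468 s + 3.231.
So ω_n = √3.231 = 1.80 rad/s and ζ = 1.468/(2·1.80) = 0.408.
t_s ≈ 4/(ζω_n) = 5.45 s.

t_s ≈ 5.45 s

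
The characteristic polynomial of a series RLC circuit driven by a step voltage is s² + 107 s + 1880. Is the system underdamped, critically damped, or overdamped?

overdamped

a² − 4b = 3900 > 0 (two distinct real roots); the system is overdamped.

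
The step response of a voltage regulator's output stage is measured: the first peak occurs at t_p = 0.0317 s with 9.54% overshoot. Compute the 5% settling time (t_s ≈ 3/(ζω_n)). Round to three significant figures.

ζ from %OS: ζ = |ln 0.0954|/√(π²+ln²0.0954) = 0.599.
From t_p = π/ω_d, ω_d = π/0.0317 = 99.1 rad/s, so ω_n = ω_d/√(1−ζ²) = 124 rad/s.
t_s ≈ 3/(ζω_n) = 3/(0.599·124) = 0.0405 s.

t_s ≈ 0.0405 s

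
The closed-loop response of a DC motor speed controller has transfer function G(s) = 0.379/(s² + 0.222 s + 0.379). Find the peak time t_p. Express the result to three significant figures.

Matching coefficients with s² + 2ζω_n s + ω_n² gives ω_n² = 0.379 ⇒ ω_n = 0.616 rad/s, and ζ = 0.222/(2ω_n) = 0.180.
ω_d = 0.616·√(1 − 0.180²) = 0.606 rad/s. Then t_p = π/ω_d = 5.19 s.

t_p ≈ 5.19 s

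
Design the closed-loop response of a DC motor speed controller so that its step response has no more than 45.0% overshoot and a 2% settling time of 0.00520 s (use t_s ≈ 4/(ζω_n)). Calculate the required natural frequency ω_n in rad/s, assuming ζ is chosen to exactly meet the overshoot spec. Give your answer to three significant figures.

ζ = −ln(OS)/√(π² + (ln OS)²). With OS = 0.450, ln OS = −0.7985 and ζ = 0.7985/3.241 = 0.246.
From t_s ≈ 4/(ζω_n): ω_n = 4/(ζ·t_s) = 4/(0.246·0.00520) = 3120 rad/s.

ω_n ≈ 3120 rad/s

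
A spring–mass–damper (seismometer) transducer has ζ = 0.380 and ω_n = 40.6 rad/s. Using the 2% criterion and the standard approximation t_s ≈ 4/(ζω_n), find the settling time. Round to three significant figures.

t_s ≈ 0.259 s

t_s ≈ 4/(ζω_n) = 4/(0.380 × 40.6) = 0.259 s.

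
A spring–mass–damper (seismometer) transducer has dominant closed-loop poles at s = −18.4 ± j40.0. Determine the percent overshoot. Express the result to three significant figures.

The poles are at −σ ± jω_d with σ = 18.4 and ω_d = 40.0, so ω_n = √(σ²+ω_d²) = 44.0 rad/s and ζ = σ/ω_n = 0.418.
%OS = 100·exp(−πζ/√(1−ζ²)) = 23.6%.

%OS ≈ 23.6%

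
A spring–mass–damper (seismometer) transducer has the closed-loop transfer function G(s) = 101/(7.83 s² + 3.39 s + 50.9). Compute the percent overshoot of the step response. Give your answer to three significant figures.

Dividing through by 7.83: denominator becomes s² + 0.4330 s + 6.501.
So ω_n = √6.501 = 2.55 rad/s and ζ = 0.4330/(2·2.55) = 0.0849.
Overshoot: exp(−π·0.0849/√(1−0.0849²)) = 0.765, i.e. 76.5%.

%OS ≈ 76.5%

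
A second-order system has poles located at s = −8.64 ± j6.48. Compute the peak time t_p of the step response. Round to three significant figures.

t_p = π/ω_d with ω_d = 6.48 (the imaginary part), so t_p = 0.485 s.

t_p ≈ 0.485 s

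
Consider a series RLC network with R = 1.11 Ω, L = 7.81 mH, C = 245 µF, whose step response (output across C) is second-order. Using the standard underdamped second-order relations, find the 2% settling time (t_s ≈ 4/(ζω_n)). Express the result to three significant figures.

For a series RLC circuit (capacitor voltage as output), ω_n = 1/√(LC) = 1/√(7.81 mH · 245 µF) = 723 rad/s.
ζ = (R/2)·√(C/L) = (1.11/2)·√(245 µF/7.81 mH) = 0.0983.
t_s ≈ 4/(ζω_n) = 0.0563 s.

t_s ≈ 0.0563 s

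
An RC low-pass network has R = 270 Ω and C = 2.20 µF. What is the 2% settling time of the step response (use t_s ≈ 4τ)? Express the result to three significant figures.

τ = RC = 270 × 2.20 µF = 0.000594 s.
t_s ≈ 4τ = 0.00238 s.

t_s ≈ 0.00238 s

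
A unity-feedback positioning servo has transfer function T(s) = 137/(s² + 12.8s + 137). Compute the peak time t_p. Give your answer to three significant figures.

ω_n = √137 = 11.7 rad/s; ζ = 12.8/(2·11.7) = 0.547.
ω_d = 11.7·√(1 − 0.547²) = 9.80 rad/s. Then t_p = π/ω_d = 0.321 s.

t_p ≈ 0.321 s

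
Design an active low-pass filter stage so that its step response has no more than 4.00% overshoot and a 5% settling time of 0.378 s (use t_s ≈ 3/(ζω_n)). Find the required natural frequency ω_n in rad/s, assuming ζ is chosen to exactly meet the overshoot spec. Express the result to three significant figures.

ω_n ≈ 11.1 rad/s

From %OS = 100·exp(−πζ/√(1−ζ²)), invert to get ζ = −ln(OS)/√(π² + ln²(OS)) with OS = 0.0400.
−ln 0.0400 = 3.219, so ζ = 3.219/√(π² + 10.36) = 0.716.
Then ω_n = 3/(ζ t_s) = 3/(0.716 × 0.378) = 11.1 rad/s.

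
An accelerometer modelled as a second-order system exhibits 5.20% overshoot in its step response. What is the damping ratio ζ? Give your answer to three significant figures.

ζ = −ln(OS)/√(π² + (ln OS)²). With OS = 0.0520, ln OS = −2.957 and ζ = 2.957/4.314 = 0.685.

ζ ≈ 0.685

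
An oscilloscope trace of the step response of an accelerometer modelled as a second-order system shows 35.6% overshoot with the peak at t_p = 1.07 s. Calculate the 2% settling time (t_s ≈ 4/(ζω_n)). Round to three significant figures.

t_s ≈ 4.14 s

From the overshoot, ζ = −ln(OS)/√(π²+ln²(OS)) = 0.312.
t_p = π/ω_d ⇒ ω_d = 2.94 rad/s; then ω_n = ω_d/√(1−ζ²) = 3.09 rad/s.
t_s ≈ 4/(ζω_n) = 4/(0.312·3.09) = 4.14 s.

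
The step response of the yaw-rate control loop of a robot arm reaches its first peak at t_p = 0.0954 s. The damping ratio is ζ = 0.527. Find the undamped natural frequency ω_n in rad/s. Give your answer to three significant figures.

ω_n ≈ 38.7 rad/s

Peak time t_p = π/ω_d, so ω_d = π/t_p = π/0.0954 = 32.9 rad/s.
ω_n = ω_d/√(1−ζ²) = 32.9/√0.722 = 38.7 rad/s.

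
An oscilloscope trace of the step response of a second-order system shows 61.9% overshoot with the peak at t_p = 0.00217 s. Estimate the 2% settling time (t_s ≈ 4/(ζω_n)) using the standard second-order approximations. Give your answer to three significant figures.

t_s ≈ 0.0181 s

The overshoot fixes ζ = −ln(OS)/√(π²+ln²(OS)) = 0.151.
From t_p = π/ω_d, ω_d = π/0.00217 = 1450 rad/s, so ω_n = ω_d/√(1−ζ²) = 1460 rad/s.
t_s ≈ 4/(ζω_n) = 4/(0.151·1460) = 0.0181 s.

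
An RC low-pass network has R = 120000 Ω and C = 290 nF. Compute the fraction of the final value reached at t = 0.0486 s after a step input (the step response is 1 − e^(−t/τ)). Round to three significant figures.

τ = RC = 120000 × 290 nF = 0.0348 s.
y(t)/y_∞ = 1 − e^(−t/τ) = 1 − e^(−0.0486/0.0348) = 1 − e^(−1.40) = 0.753.

y/y_∞ ≈ 0.753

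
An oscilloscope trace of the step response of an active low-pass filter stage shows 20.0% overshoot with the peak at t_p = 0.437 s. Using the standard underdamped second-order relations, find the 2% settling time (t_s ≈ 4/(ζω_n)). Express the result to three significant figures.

t_s ≈ 1.09 s

ζ from %OS: ζ = |ln 0.200|/√(π²+ln²0.200) = 0.456.
From t_p = π/ω_d, ω_d = π/0.437 = 7.19 rad/s, so ω_n = ω_d/√(1−ζ²) = 8.08 rad/s.
t_s ≈ 4/(ζω_n) = 4/(0.456·8.08) = 1.09 s.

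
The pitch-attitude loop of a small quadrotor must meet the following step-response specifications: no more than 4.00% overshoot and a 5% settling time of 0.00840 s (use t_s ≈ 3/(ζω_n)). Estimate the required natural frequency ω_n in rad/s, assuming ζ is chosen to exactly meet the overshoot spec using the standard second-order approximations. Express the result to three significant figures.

ω_n ≈ 499 rad/s

ζ = −ln(OS)/√(π² + (ln OS)²). With OS = 0.0400, ln OS = −3.219 and ζ = 3.219/4.498 = 0.716.
Then ω_n = 3/(ζ t_s) = 3/(0.716 × 0.00840) = 499 rad/s.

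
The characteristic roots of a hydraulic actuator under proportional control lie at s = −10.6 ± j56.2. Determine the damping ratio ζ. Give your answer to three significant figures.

ζ ≈ 0.185

With σ = 10.6, ω_d = 56.2: ω_n = √(σ²+ω_d²) = 57.2 rad/s, ζ = σ/ω_n = 0.185.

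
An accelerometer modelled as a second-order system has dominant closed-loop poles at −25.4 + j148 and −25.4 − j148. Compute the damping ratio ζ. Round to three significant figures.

The poles are at −σ ± jω_d with σ = 25.4 and ω_d = 148, so ω_n = √(σ²+ω_d²) = 150 rad/s and ζ = σ/ω_n = 0.169.

ζ ≈ 0.169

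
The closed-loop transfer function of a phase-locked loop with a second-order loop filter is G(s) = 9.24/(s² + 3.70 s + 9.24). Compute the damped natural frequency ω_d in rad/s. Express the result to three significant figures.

Comparing the denominator to s² + 2ζω_n s + ω_n²: ω_n = √9.24 = 3.04 rad/s, and 2ζω_n = 3.70 so ζ = 3.70/(2·3.04) = 0.609.
ω_d = 3.04·√(1 − 0.609²) = 2.41 rad/s.

ω_d ≈ 2.41 rad/s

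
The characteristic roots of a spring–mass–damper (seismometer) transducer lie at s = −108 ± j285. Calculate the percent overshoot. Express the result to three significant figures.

With σ = 108, ω_d = 285: ω_n = √(σ²+ω_d²) = 305 rad/s, ζ = σ/ω_n = 0.354.
%OS = 100 e^{−πζ/√(1−ζ²)} with ζ = 0.354 gives 30.4%.

%OS ≈ 30.4%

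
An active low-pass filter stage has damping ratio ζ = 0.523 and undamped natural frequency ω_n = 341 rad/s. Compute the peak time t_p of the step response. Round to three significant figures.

The damped frequency is ω_d = ω_n√(1−ζ²) = 341·√(1−0.274) = 291 rad/s.
Peak time t_p = π/ω_d = π/291 = 0.0108 s.

t_p ≈ 0.0108 s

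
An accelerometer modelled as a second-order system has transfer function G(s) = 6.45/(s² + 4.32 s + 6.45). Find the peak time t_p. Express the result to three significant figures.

t_p ≈ 2.35 s

ω_n = √6.45 = 2.54 rad/s; ζ = 4.32/(2·2.54) = 0.850.
ω_d = ω_n√(1−ζ²) = 1.34 rad/s. Then t_p = π/ω_d = 2.35 s.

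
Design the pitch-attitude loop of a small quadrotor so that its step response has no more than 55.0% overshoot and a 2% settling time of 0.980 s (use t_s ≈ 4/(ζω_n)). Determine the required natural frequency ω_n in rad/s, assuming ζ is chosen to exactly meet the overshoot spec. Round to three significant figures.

ω_n ≈ 21.8 rad/s

ζ = −ln(OS)/√(π² + (ln OS)²). With OS = 0.550, ln OS = −0.5978 and ζ = 0.5978/3.198 = 0.187.
From t_s ≈ 4/(ζω_n): ω_n = 4/(ζ·t_s) = 4/(0.187·0.980) = 21.8 rad/s.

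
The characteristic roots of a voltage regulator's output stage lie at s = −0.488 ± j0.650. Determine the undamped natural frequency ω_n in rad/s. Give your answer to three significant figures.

ω_n ≈ 0.813 rad/s

The poles are at −σ ± jω_d with σ = 0.488 and ω_d = 0.650, so ω_n = √(σ²+ω_d²) = 0.813 rad/s and ζ = σ/ω_n = 0.600.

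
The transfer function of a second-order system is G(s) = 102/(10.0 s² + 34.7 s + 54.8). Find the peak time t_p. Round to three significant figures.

Dividing through by 10.0: denominator becomes s² + 3.470 s + 5.480.
So ω_n = √5.480 = 2.34 rad/s and ζ = 3.470/(2·2.34) = 0.741.
ω_d = 2.34·√(1 − 0.741²) = 1.57 rad/s. t_p = π/ω_d = 2.00 s.

t_p ≈ 2.00 s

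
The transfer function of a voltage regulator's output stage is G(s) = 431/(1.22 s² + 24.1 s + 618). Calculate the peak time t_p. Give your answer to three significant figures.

t_p ≈ 0.155 s

Dividing through by 1.22: denominator becomes s² + 19.75 s + 506.6.
So ω_n = √506.6 = 22.5 rad/s and ζ = 19.75/(2·22.5) = 0.439.
ω_d = 22.5·√(1 − 0.439²) = 20.2 rad/s. t_p = π/ω_d = 0.155 s.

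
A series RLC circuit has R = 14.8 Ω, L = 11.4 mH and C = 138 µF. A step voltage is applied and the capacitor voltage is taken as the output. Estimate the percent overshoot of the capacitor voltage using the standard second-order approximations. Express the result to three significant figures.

For a series RLC circuit (capacitor voltage as output), ω_n = 1/√(LC) = 1/√(11.4 mH · 138 µF) = 797 rad/s.
ζ = (R/2)·√(C/L) = (14.8/2)·√(138 µF/11.4 mH) = 0.814.
%OS = 100 e^{−πζ/√(1−ζ²)} with ζ = 0.814 gives 1.22%.

%OS ≈ 1.22%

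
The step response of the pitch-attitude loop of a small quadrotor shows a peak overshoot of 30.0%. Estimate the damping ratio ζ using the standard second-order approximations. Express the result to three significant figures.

ζ = −ln(OS)/√(π² + (ln OS)²). With OS = 0.300, ln OS = −1.204 and ζ = 1.204/3.364 = 0.358.

ζ ≈ 0.358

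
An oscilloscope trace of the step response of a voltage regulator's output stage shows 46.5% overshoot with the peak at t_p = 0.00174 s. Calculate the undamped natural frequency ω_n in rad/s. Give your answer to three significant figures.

The overshoot fixes ζ = −ln(OS)/√(π²+ln²(OS)) = 0.237.
From t_p = π/ω_d, ω_d = π/0.00174 = 1810 rad/s, so ω_n = ω_d/√(1−ζ²) = 1860 rad/s.

ω_n ≈ 1860 rad/s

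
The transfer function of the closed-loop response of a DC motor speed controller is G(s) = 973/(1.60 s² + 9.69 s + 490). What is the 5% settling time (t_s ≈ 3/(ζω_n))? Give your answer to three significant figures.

Dividing through by 1.60: denominator becomes s² + 6.056 s + 306.2.
So ω_n = √306.2 = 17.5 rad/s and ζ = 6.056/(2·17.5) = 0.173.
t_s ≈ 3/(ζω_n) = 0.991 s.

t_s ≈ 0.991 s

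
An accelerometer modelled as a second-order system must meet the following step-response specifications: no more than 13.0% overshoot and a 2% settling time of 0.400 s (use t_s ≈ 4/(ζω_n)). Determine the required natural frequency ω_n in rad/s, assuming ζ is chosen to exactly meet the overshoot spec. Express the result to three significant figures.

ω_n ≈ 18.4 rad/s

From %OS = 100·exp(−πζ/√(1−ζ²)), invert to get ζ = −ln(OS)/√(π² + ln²(OS)) with OS = 0.130.
−ln 0.130 = 2.040, so ζ = 2.040/√(π² + 4.163) = 0.545.
Then ω_n = 4/(ζ t_s) = 4/(0.545 × 0.400) = 18.4 rad/s.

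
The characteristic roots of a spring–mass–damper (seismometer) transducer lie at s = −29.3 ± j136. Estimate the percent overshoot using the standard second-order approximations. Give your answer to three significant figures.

%OS ≈ 50.8%

The poles are at −σ ± jω_d with σ = 29.3 and ω_d = 136, so ω_n = √(σ²+ω_d²) = 139 rad/s and ζ = σ/ω_n = 0.211.
Overshoot: exp(−π·0.211/√(1−0.211²)) = 0.508, i.e. 50.8%.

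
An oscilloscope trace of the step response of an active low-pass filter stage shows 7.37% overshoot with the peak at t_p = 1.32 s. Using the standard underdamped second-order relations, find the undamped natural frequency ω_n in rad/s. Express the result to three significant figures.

ω_n ≈ 3.09 rad/s

The overshoot fixes ζ = −ln(OS)/√(π²+ln²(OS)) = 0.639.
t_p = π/ω_d ⇒ ω_d = 2.38 rad/s; then ω_n = ω_d/√(1−ζ²) = 3.09 rad/s.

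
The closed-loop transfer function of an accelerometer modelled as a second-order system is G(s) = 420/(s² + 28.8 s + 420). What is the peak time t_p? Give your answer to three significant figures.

Comparing the denominator to s² + 2ζω_n s + ω_n²: ω_n = √420 = 20.5 rad/s, and 2ζω_n = 28.8 so ζ = 28.8/(2·20.5) = 0.703.
ω_d = 20.5·√(1 − 0.703²) = 14.6 rad/s. Then t_p = π/ω_d = 0.215 s.

t_p ≈ 0.215 s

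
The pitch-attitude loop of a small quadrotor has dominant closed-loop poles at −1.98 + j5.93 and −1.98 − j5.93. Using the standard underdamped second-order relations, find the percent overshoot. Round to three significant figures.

|pole| = ω_n = √(1.98² + 5.93²) = 6.25 rad/s; ζ = cos θ = σ/ω_n = 0.317.
%OS = 100·exp(−πζ/√(1−ζ²)) = 35.0%.

%OS ≈ 35.0%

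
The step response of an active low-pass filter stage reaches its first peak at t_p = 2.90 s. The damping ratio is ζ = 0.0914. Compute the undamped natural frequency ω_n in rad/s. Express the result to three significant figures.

ω_n ≈ 1.09 rad/s

Peak time t_p = π/ω_d, so ω_d = π/t_p = π/2.90 = 1.08 rad/s.
ω_n = ω_d/√(1−ζ²) = 1.08/√0.992 = 1.09 rad/s.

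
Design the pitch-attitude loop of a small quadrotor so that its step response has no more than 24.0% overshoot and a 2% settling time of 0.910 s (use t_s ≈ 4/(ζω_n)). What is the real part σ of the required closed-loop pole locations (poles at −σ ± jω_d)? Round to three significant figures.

σ ≈ 4.40

The settling-time spec alone fixes σ = ζω_n = 4/t_s = 4/0.910 = 4.40.
(Overshoot then fixes ζ = 0.414 and hence ω_d = σ·√(1−ζ²)/ζ = 9.68 rad/s.)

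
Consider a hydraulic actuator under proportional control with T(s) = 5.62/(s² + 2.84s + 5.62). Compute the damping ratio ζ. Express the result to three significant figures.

ω_n = √5.62 = 2.37 rad/s; ζ = 2.84/(2·2.37) = 0.599.

ζ ≈ 0.599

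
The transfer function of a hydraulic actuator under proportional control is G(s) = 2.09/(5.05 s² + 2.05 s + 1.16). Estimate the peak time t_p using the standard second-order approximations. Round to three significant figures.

Dividing through by 5.05: denominator becomes s² + 0.4059 s + 0.2297.
So ω_n = √0.2297 = 0.479 rad/s and ζ = 0.4059/(2·0.479) = 0.423.
ω_d = ω_n√(1−ζ²) = 0.434 rad/s. t_p = π/ω_d = 7.24 s.

t_p ≈ 7.24 s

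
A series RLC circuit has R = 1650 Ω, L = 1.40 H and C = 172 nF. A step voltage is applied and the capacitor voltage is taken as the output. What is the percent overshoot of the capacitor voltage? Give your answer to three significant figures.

%OS ≈ 38.7%

For a series RLC circuit (capacitor voltage as output), ω_n = 1/√(LC) = 1/√(1.40 H · 172 nF) = 2040 rad/s.
ζ = (R/2)·√(C/L) = (1650/2)·√(172 nF/1.40 H) = 0.289.
%OS = 100·exp(−πζ/√(1−ζ²)) = 38.7%.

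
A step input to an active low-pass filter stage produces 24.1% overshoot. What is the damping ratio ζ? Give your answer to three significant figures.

From %OS = 100·exp(−πζ/√(1−ζ²)), invert to get ζ = −ln(OS)/√(π² + ln²(OS)) with OS = 0.241.
−ln 0.241 = 1.423, so ζ = 1.423/√(π² + 2.025) = 0.413.

ζ ≈ 0.413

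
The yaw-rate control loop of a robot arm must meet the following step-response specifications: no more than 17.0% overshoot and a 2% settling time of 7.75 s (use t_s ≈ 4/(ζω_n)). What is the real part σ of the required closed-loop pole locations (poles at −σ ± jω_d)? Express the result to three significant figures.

The settling-time spec alone fixes σ = ζω_n = 4/t_s = 4/7.75 = 0.516.
(Overshoot then fixes ζ = 0.491 and hence ω_d = σ·√(1−ζ²)/ζ = 0.915 rad/s.)

σ ≈ 0.516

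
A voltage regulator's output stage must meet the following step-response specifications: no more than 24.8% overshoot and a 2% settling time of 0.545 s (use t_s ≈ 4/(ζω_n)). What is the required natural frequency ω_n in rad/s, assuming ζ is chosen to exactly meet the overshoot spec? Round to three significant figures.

ω_n ≈ 18.1 rad/s

From %OS = 100·exp(−πζ/√(1−ζ²)), invert to get ζ = −ln(OS)/√(π² + ln²(OS)) with OS = 0.248.
−ln 0.248 = 1.394, so ζ = 1.394/√(π² + 1.944) = 0.406.
Then ω_n = 4/(ζ t_s) = 4/(0.406 × 0.545) = 18.1 rad/s.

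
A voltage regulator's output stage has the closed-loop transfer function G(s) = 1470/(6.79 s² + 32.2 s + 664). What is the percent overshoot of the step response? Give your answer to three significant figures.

%OS ≈ 46.0%

Dividing through by 6.79: denominator becomes s² + 4.742 s + 97.79.
So ω_n = √97.79 = 9.89 rad/s and ζ = 4.742/(2·9.89) = 0.240.
Overshoot: exp(−π·0.240/√(1−0.240²)) = 0.460, i.e. 46.0%.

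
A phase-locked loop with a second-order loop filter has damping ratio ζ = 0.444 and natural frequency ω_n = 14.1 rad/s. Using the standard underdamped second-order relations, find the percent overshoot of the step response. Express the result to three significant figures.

For an underdamped second-order system, %OS = 100·exp(−πζ/√(1−ζ²)).
πζ/√(1−ζ²) = π·0.444/√(1−0.197) = 1.557, so %OS = 100·e^(−1.557) = 21.1%.

%OS ≈ 21.1%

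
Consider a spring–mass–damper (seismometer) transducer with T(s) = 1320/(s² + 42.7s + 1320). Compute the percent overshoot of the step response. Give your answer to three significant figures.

%OS ≈ 10.2%

Comparing the denominator to s² + 2ζω_n s + ω_n²: ω_n = √1320 = 36.3 rad/s, and 2ζω_n = 42.7 so ζ = 42.7/(2·36.3) = 0.588.
%OS = 100·exp(−πζ/√(1−ζ²)) = 10.2%.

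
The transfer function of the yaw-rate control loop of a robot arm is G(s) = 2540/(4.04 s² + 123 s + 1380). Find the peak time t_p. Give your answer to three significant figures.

Dividing through by 4.04: denominator becomes s² + 30.45 s + 341.6.
So ω_n = √341.6 = 18.5 rad/s and ζ = 30.45/(2·18.5) = 0.824.
ω_d = 18.5·√(1 − 0.824²) = 10.5 rad/s. t_p = π/ω_d = 0.300 s.

t_p ≈ 0.300 s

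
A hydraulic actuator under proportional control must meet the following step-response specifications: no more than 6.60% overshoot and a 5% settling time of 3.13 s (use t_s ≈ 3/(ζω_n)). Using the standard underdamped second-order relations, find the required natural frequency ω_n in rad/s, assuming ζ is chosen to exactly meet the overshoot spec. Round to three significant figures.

ζ = −ln(OS)/√(π² + (ln OS)²). With OS = 0.0660, ln OS = −2.718 and ζ = 2.718/4.154 = 0.654.
Then ω_n = 3/(ζ t_s) = 3/(0.654 × 3.13) = 1.46 rad/s.

ω_n ≈ 1.46 rad/s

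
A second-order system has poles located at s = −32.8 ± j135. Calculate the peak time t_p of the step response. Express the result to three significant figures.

t_p = π/ω_d with ω_d = 135 (the imaginary part), so t_p = 0.0233 s.

t_p ≈ 0.0233 s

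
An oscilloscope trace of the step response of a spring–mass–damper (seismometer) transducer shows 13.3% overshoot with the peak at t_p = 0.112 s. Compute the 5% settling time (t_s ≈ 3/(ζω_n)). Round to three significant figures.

t_s ≈ 0.167 s

ζ from %OS: ζ = |ln 0.133|/√(π²+ln²0.133) = 0.540.
t_p = π/ω_d ⇒ ω_d = 28.0 rad/s; then ω_n = ω_d/√(1−ζ²) = 33.3 rad/s.
t_s ≈ 3/(ζω_n) = 3/(0.540·33.3) = 0.167 s.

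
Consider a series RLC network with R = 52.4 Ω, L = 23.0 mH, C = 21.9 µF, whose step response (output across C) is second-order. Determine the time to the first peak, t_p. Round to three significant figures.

For a series RLC circuit (capacitor voltage as output), ω_n = 1/√(LC) = 1/√(23.0 mH · 21.9 µF) = 1410 rad/s.
ζ = (R/2)·√(C/L) = (52.4/2)·√(21.9 µF/23.0 mH) = 0.808.
ω_d = 1410·√(1 − 0.808²) = 829 rad/s. t_p = π/ω_d = 0.00379 s.

t_p ≈ 0.00379 s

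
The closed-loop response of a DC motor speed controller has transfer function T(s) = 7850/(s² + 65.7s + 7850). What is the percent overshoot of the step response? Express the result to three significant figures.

Comparing the denominator to s² + 2ζω_n s + ω_n²: ω_n = √7850 = 88.6 rad/s, and 2ζω_n = 65.7 so ζ = 65.7/(2·88.6) = 0.371.
Overshoot: exp(−π·0.371/√(1−0.371²)) = 0.285, i.e. 28.5%.

%OS ≈ 28.5%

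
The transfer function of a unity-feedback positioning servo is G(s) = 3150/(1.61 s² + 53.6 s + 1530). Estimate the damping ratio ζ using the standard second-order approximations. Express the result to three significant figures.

ζ ≈ 0.540

Dividing through by 1.61: denominator becomes s² + 33.29 s + 950.3.
So ω_n = √950.3 = 30.8 rad/s and ζ = 33.29/(2·30.8) = 0.540.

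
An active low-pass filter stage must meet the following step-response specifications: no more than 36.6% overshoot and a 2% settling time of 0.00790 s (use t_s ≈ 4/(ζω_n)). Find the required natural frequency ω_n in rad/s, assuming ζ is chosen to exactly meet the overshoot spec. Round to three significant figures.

ζ = −ln(OS)/√(π² + (ln OS)²). With OS = 0.366, ln OS = −1.005 and ζ = 1.005/3.298 = 0.305.
From t_s ≈ 4/(ζω_n): ω_n = 4/(ζ·t_s) = 4/(0.305·0.00790) = 1660 rad/s.

ω_n ≈ 1660 rad/s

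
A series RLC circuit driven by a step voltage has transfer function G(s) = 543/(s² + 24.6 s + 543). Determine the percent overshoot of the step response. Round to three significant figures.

Comparing the denominator to s² + 2ζω_n s + ω_n²: ω_n = √543 = 23.3 rad/s, and 2ζω_n = 24.6 so ζ = 24.6/(2·23.3) = 0.528.
Overshoot: exp(−π·0.528/√(1−0.528²)) = 0.142, i.e. 14.2%.

%OS ≈ 14.2%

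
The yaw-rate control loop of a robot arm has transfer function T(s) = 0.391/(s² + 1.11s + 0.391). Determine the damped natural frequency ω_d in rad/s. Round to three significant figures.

Comparing the denominator to s² + 2ζω_n s + ω_n²: ω_n = √0.391 = 0.625 rad/s, and 2ζω_n = 1.11 so ζ = 1.11/(2·0.625) = 0.888.
The damped frequency ω_d = ω_n√(1−ζ²) = 0.288 rad/s.

ω_d ≈ 0.288 rad/s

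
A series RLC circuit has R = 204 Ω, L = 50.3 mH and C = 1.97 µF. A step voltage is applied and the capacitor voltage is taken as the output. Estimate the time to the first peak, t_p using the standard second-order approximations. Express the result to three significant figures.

t_p ≈ 0.00128 s

For a series RLC circuit (capacitor voltage as output), ω_n = 1/√(LC) = 1/√(50.3 mH · 1.97 µF) = 3180 rad/s.
ζ = (R/2)·√(C/L) = (204/2)·√(1.97 µF/50.3 mH) = 0.638.
The damped frequency ω_d = ω_n√(1−ζ²) = 2450 rad/s. t_p = π/ω_d = 0.00128 s.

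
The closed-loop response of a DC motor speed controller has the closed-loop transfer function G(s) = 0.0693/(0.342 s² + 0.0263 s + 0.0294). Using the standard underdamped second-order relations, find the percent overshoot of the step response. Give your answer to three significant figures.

Dividing through by 0.342: denominator becomes s² + 0.07690 s + 0.08596.
So ω_n = √0.08596 = 0.293 rad/s and ζ = 0.07690/(2·0.293) = 0.131.
%OS = 100·exp(−πζ/√(1−ζ²)) = 66.0%.

%OS ≈ 66.0%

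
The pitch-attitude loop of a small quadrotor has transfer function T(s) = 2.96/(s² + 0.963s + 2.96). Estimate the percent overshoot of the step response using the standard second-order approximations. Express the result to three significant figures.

Matching coefficients with s² + 2ζω_n s + ω_n² gives ω_n² = 2.96 ⇒ ω_n = 1.72 rad/s, and ζ = 0.963/(2ω_n) = 0.280.
%OS = 100·exp(−πζ/√(1−ζ²)) = 40.0%.

%OS ≈ 40.0%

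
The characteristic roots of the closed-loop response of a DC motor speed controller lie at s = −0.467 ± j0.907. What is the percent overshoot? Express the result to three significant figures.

|pole| = ω_n = √(0.467² + 0.907²) = 1.02 rad/s; ζ = cos θ = σ/ω_n = 0.458.
%OS = 100·exp(−πζ/√(1−ζ²)) = 19.8%.

%OS ≈ 19.8%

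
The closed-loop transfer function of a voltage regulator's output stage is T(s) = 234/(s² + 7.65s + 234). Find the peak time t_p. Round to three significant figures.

Matching coefficients with s² + 2ζω_n s + ω_n² gives ω_n² = 234 ⇒ ω_n = 15.3 rad/s, and ζ = 7.65/(2ω_n) = 0.250.
ω_d = ω_n√(1−ζ²) = 14.8 rad/s. Then t_p = π/ω_d = 0.212 s.

t_p ≈ 0.212 s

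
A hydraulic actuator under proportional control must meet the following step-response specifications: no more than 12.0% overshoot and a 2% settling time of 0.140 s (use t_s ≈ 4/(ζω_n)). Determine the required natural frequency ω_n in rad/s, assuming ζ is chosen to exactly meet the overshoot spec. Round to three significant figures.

ω_n ≈ 51.1 rad/s

ζ = −ln(OS)/√(π² + (ln OS)²). With OS = 0.120, ln OS = −2.120 and ζ = 2.120/3.790 = 0.559.
Then ω_n = 4/(ζ t_s) = 4/(0.559 × 0.140) = 51.1 rad/s.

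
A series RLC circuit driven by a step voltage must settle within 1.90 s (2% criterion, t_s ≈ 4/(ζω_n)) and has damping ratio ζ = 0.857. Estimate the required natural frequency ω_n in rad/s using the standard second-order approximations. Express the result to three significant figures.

ω_n ≈ 2.46 rad/s

Rearranging t_s ≈ 4/(ζω_n) gives ω_n = 4/(ζ·t_s) = 4/(0.857 × 1.90) = 2.46 rad/s.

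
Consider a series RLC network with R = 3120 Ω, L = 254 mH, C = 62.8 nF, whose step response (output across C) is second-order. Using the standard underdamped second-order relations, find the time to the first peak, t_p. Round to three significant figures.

t_p ≈ 0.000629 s

For a series RLC circuit (capacitor voltage as output), ω_n = 1/√(LC) = 1/√(254 mH · 62.8 nF) = 7920 rad/s.
ζ = (R/2)·√(C/L) = (3120/2)·√(62.8 nF/254 mH) = 0.776.
The damped frequency ω_d = ω_n√(1−ζ²) = 5000 rad/s. t_p = π/ω_d = 0.000629 s.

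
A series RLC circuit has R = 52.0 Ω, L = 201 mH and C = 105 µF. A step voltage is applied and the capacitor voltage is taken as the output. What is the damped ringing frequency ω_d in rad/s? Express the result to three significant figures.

ω_d ≈ 175 rad/s

For a series RLC circuit (capacitor voltage as output), ω_n = 1/√(LC) = 1/√(201 mH · 105 µF) = 218 rad/s.
ζ = (R/2)·√(C/L) = (52.0/2)·√(105 µF/201 mH) = 0.594.
ω_d = 218·√(1 − 0.594²) = 175 rad/s.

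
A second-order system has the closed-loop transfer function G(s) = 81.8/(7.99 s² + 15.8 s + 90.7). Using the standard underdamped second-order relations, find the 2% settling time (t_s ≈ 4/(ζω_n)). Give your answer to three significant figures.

Dividing through by 7.99: denominator becomes s² + 1.977 s + 11.35.
So ω_n = √11.35 = 3.37 rad/s and ζ = 1.977/(2·3.37) = 0.293.
t_s ≈ 4/(ζω_n) = 4.05 s.

t_s ≈ 4.05 s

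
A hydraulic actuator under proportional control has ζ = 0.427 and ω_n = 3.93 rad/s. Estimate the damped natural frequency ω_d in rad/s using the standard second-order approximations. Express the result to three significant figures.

ω_d ≈ 3.55 rad/s

ω_d = ω_n√(1−ζ²) = 3.93·√0.818 = 3.55 rad/s.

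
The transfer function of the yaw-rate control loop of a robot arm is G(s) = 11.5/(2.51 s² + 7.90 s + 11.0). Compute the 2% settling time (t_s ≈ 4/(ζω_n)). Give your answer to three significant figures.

t_s ≈ 2.54 s

Dividing through by 2.51: denominator becomes s² + 3.147 s + 4.382.
So ω_n = √4.382 = 2.09 rad/s and ζ = 3.147/(2·2.09) = 0.752.
t_s ≈ 4/(ζω_n) = 2.54 s.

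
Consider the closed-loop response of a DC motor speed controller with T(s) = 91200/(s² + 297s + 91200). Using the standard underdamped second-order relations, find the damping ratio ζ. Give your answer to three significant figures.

Matching coefficients with s² + 2ζω_n s + ω_n² gives ω_n² = 91200 ⇒ ω_n = 302 rad/s, and ζ = 297/(2ω_n) = 0.492.

ζ ≈ 0.492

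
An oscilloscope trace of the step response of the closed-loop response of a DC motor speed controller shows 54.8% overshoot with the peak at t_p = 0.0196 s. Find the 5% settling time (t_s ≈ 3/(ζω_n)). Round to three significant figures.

t_s ≈ 0.0978 s

The overshoot fixes ζ = −ln(OS)/√(π²+ln²(OS)) = 0.188.
t_p = π/ω_d ⇒ ω_d = 160 rad/s; then ω_n = ω_d/√(1−ζ²) = 163 rad/s.
t_s ≈ 3/(ζω_n) = 3/(0.188·163) = 0.0978 s.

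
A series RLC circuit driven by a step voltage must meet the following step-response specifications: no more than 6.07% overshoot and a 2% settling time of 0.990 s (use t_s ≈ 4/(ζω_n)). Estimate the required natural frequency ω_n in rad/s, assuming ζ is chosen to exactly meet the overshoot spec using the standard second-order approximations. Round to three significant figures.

ω_n ≈ 6.07 rad/s

Inverting the overshoot relation: ζ = |ln 0.0607|/√(π² + ln²0.0607) = 0.666.
Then ω_n = 4/(ζ t_s) = 4/(0.666 × 0.990) = 6.07 rad/s.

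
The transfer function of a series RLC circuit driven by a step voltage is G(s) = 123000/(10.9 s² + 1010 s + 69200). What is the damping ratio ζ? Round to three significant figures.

ζ ≈ 0.581

Dividing through by 10.9: denominator becomes s² + 92.66 s + 6349.
So ω_n = √6349 = 79.7 rad/s and ζ = 92.66/(2·79.7) = 0.581.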